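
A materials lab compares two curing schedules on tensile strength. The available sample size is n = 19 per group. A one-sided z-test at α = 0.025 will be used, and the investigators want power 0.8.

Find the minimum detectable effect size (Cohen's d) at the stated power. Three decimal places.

d ≈ 0.909

Required noncentrality: δ = z_{0.025} + z_{0.20} = 1.960 + 0.842 = 2.802.
δ = d·√(n/2) ⇒ d = δ/√(n/2) = 2.802/√(19/2) = 0.9090.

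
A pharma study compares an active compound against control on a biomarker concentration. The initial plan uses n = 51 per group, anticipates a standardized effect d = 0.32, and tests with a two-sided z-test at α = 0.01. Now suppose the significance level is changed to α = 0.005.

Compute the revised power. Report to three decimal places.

δ = d·√(n/2) = 0.32 × √(51/2) = 1.6159 (unchanged). New critical value: z_{0.0025} = 2.807.
Revised power = Φ(δ − 2.807) + Φ(−δ − 2.807) = Φ(-1.191) + Φ(-4.423) = 0.1168 + 0.0000 = 0.1168.

Power ≈ 0.117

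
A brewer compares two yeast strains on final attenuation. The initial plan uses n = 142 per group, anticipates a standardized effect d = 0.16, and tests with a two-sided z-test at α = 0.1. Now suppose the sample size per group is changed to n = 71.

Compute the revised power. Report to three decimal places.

With n = 71 per group: δ = d·√(n/2) = 0.16 × √(71/2) = 0.9533. Critical value z_{0.05} = 1.645.
Revised power = Φ(δ − 1.645) + Φ(−δ − 1.645) = Φ(-0.692) + Φ(-2.598) = 0.2446 + 0.0047 = 0.2493.

Power ≈ 0.249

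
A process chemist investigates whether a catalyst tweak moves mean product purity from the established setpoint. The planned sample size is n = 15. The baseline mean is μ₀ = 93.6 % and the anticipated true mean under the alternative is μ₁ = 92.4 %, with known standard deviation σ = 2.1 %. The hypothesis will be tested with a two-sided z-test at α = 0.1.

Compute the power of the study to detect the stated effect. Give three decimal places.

Power ≈ 0.715

Standardized effect: d = |μ₁ − μ₀| / σ = |92.4 − 93.6| / 2.1 = 0.5714
Noncentrality parameter: δ = d·√n = 0.5714 × √15 = 2.2131
Two-sided α = 0.1 → critical value z_{0.05} = 1.645.
Power = Φ(δ − 1.645) + Φ(−δ − 1.645) = Φ(0.568) + Φ(-3.858) = 0.7151 + 0.0001 = 0.7151.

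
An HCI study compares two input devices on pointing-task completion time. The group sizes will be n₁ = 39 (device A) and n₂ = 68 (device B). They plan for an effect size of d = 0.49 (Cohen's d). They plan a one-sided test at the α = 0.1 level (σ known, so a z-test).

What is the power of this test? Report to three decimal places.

Power ≈ 0.877

Noncentrality parameter: δ = d / √(1/n₁ + 1/n₂) = 0.49 / √(1/39 + 1/68) = 2.4394
One-sided α = 0.1 → critical value z_{0.1} = 1.282.
Power = P(Z > 1.282 − δ) = Φ(1.158) = 0.8765.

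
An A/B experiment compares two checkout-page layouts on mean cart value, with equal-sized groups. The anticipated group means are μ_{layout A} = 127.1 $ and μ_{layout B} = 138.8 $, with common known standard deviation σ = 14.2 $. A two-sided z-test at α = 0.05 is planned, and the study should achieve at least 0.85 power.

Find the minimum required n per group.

Standardized effect: d = |μ_{layout A} − μ_{layout B}| / σ = |127.1 − 138.8| / 14.2 = 0.8239
Set Φ(δ − 1.960) = 0.85; then δ − 1.960 = Φ⁻¹(0.85) = 1.036, giving δ = 2.996.
(For δ > 0 the lower-tail rejection region contributes negligibly to power, so the one-term inversion is standard.)
δ = d·√(n/2) ⇒ n = 2(δ/d)² = 2 × (2.996 / 0.8239)² = 26.45.
Rounding up, n = 27 per group.

n = 27 per group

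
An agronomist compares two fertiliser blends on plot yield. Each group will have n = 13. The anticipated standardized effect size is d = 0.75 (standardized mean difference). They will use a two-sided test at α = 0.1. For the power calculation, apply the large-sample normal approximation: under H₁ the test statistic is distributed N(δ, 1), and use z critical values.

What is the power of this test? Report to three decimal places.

Noncentrality parameter: δ = d·√(n/2) = 0.75 × √(13/2) = 1.9121
Critical value for a two-sided test at α = 0.1: z_{α/2} = 1.645.
Power = Φ(δ − 1.645) + Φ(−δ − 1.645) = Φ(0.267) + Φ(-3.557) = 0.6054 + 0.0002 = 0.6056.

Power ≈ 0.606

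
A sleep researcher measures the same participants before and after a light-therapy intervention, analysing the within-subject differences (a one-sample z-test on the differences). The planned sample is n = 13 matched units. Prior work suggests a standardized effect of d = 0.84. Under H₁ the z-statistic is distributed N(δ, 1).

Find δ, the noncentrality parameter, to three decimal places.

The noncentrality parameter scales effect size by the design's sample-size factor: δ = d·√n = 0.84 × √13 = 3.0287

δ ≈ 3.029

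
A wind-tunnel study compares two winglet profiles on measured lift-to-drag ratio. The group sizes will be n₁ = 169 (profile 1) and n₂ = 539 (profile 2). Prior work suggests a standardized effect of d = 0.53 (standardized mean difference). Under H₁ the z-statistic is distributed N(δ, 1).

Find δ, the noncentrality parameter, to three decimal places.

δ ≈ 6.012

δ = d / √(1/n₁ + 1/n₂) = 0.53 / √(1/169 + 1/539) = 6.0117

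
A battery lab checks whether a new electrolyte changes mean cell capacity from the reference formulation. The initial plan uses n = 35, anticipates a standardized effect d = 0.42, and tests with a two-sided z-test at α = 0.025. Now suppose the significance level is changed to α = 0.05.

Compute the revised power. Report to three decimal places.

δ = d·√n = 0.42 × √35 = 2.4848 (unchanged). New critical value: z_{0.025} = 1.960.
Revised power = Φ(δ − 1.960) + Φ(−δ − 1.960) = Φ(0.525) + Φ(-4.445) = 0.7001 + 0.0000 = 0.7001.

Power ≈ 0.700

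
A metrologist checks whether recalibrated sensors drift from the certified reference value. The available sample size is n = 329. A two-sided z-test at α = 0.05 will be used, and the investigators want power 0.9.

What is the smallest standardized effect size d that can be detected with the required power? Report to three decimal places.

d ≈ 0.179

Required noncentrality: δ = z_{0.025} + z_{0.10} = 1.960 + 1.282 = 3.242.
(Lower-tail contribution to power is negligible for δ > 0.)
δ = d·√n ⇒ d = δ/√n = 3.242/√329 = 0.1787.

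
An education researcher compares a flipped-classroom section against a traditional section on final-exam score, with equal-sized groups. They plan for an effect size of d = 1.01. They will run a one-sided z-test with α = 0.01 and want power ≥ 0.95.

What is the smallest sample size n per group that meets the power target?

For power 0.95 need Φ(δ − z_{0.01}) = 0.95, so δ = z_{0.01} + z_{0.05} = 2.326 + 1.645 = 3.971.
δ = d·√(n/2) ⇒ n = 2(δ/d)² = 2 × (3.971 / 1.01)² = 30.92.
Rounding up, n = 31 per group.

n = 31 per group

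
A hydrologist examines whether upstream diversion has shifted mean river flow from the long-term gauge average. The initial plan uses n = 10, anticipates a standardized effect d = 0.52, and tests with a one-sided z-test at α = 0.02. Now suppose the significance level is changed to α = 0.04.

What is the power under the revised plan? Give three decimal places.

δ = d·√n = 0.52 × √10 = 1.6444 (unchanged). New critical value: z_{0.04} = 1.751.
Revised power = P(Z > 1.751 − δ) = Φ(-0.106) = 0.4577.

Power ≈ 0.458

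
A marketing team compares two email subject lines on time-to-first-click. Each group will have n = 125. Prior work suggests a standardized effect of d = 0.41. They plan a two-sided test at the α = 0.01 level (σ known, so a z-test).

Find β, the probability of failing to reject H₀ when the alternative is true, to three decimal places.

Noncentrality parameter: δ = d·√(n/2) = 0.41 × √(125/2) = 3.2413
Critical value for a two-sided test at α = 0.01: z_{α/2} = 2.576.
Power = Φ(δ − 2.576) + Φ(−δ − 2.576) = Φ(0.666) + Φ(-5.817) = 0.7471 + 0.0000 = 0.7471.
Type II error: β = 1 − power = 1 − 0.7471 = 0.2529.

β ≈ 0.253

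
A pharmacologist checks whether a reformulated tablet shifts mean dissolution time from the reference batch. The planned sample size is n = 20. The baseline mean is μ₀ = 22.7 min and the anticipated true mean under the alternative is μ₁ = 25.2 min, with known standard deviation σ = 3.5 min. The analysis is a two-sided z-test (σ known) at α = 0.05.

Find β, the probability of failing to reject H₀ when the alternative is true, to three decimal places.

β ≈ 0.109

Standardized effect: d = |μ₁ − μ₀| / σ = |25.2 − 22.7| / 3.5 = 0.7143
Noncentrality parameter: δ = d·√n = 0.7143 × √20 = 3.1944
Critical value for a two-sided test at α = 0.05: z_{α/2} = 1.960.
Power = Φ(δ − 1.960) + Φ(−δ − 1.960) = Φ(1.234) + Φ(-5.154) = 0.8915 + 0.0000 = 0.8915.
Type II error: β = 1 − power = 1 − 0.8915 = 0.1085.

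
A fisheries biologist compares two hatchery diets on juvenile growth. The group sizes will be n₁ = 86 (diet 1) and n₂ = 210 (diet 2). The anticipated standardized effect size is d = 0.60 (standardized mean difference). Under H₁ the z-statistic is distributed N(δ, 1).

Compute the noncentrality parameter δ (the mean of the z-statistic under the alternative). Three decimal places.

δ = d / √(1/n₁ + 1/n₂) = 0.60 / √(1/86 + 1/210) = 4.6867

δ ≈ 4.687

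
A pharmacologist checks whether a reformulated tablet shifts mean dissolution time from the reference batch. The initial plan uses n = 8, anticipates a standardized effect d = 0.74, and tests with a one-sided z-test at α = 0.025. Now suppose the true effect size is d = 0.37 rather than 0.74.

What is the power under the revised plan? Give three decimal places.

With d = 0.37: δ = d·√n = 0.37 × √8 = 1.0465. Critical value z_{0.025} = 1.960.
Revised power = P(Z > 1.960 − δ) = Φ(-0.913) = 0.1805.

Power ≈ 0.181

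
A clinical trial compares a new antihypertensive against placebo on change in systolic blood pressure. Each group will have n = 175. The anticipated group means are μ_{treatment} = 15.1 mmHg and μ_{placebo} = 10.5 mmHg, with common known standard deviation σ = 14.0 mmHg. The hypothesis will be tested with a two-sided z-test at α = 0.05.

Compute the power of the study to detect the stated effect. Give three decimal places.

Power ≈ 0.867

Standardized effect: d = |μ_{treatment} − μ_{placebo}| / σ = |15.1 − 10.5| / 14.0 = 0.3286
Noncentrality parameter: δ = d·√(n/2) = 0.3286 × √(175/2) = 3.0735
Critical value for a two-sided test at α = 0.05: z_{α/2} = 1.960.
Power = Φ(δ − 1.960) + Φ(−δ − 1.960) = Φ(1.114) + Φ(-5.033) = 0.8673 + 0.0000 = 0.8673.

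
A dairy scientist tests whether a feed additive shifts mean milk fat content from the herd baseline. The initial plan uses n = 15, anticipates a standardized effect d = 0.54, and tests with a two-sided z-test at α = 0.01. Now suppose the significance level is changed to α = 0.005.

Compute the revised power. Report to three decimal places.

δ = d·√n = 0.54 × √15 = 2.0914 (unchanged). New critical value: z_{0.0025} = 2.807.
Revised power = Φ(δ − 2.807) + Φ(−δ − 2.807) = Φ(-0.716) + Φ(-4.898) = 0.2371 + 0.0000 = 0.2371.

Power ≈ 0.237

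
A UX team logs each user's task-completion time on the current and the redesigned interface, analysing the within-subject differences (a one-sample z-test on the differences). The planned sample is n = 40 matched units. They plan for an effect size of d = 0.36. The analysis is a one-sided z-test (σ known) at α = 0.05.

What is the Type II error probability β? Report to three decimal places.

β ≈ 0.264

Noncentrality parameter: δ = d·√n = 0.36 × √40 = 2.2768
Critical value for a one-sided test at α = 0.05: z_α = 1.645.
Power = Φ(δ − 1.645) = Φ(0.632) = 0.7363.
Type II error: β = 1 − power = 1 − 0.7363 = 0.2637.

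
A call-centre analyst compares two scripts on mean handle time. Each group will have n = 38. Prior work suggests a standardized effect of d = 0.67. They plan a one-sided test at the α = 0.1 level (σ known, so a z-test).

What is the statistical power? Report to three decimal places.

Power ≈ 0.949

Noncentrality parameter: δ = d·√(n/2) = 0.67 × √(38/2) = 2.9205
Critical value for a one-sided test at α = 0.1: z_α = 1.282.
Power = Φ(δ − 1.282) = Φ(1.639) = 0.9494.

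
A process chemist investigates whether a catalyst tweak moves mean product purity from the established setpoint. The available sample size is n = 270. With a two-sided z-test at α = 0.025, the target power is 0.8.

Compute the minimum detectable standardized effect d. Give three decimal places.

d ≈ 0.188

Required noncentrality: δ = z_{0.0125} + z_{0.20} = 2.241 + 0.842 = 3.083.
(The second rejection-region term Φ(−δ − z_{α/2}) is negligible and dropped.)
δ = d·√n ⇒ d = δ/√n = 3.083/√270 = 0.1876.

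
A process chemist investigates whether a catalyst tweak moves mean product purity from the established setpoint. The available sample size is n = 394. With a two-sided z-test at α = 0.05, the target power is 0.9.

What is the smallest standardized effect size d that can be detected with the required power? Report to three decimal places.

Required noncentrality: δ = z_{0.025} + z_{0.10} = 1.960 + 1.282 = 3.242.
(Lower-tail contribution to power is negligible for δ > 0.)
δ = d·√n ⇒ d = δ/√n = 3.242/√394 = 0.1633.

d ≈ 0.163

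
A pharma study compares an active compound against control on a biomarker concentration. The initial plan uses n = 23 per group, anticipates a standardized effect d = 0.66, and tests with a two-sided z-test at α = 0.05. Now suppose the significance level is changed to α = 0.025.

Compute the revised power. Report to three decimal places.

δ = d·√(n/2) = 0.66 × √(23/2) = 2.2382 (unchanged). New critical value: z_{0.0125} = 2.241.
Revised power = Φ(δ − 2.241) + Φ(−δ − 2.241) = Φ(-0.003) + Φ(-4.480) = 0.4987 + 0.0000 = 0.4987.

Power ≈ 0.499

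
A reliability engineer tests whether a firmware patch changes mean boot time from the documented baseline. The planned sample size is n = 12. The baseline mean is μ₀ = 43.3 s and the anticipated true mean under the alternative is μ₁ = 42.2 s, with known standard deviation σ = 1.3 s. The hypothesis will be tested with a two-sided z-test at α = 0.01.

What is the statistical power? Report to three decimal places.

Power ≈ 0.639

Standardized effect: d = |μ₁ − μ₀| / σ = |42.2 − 43.3| / 1.3 = 0.8462
Noncentrality parameter: δ = d·√n = 0.8462 × √12 = 2.9312
Two-sided α = 0.01 → critical value z_{0.005} = 2.576.
Power = Φ(δ − 2.576) + Φ(−δ − 2.576) = Φ(0.355) + Φ(-5.507) = 0.6388 + 0.0000 = 0.6388.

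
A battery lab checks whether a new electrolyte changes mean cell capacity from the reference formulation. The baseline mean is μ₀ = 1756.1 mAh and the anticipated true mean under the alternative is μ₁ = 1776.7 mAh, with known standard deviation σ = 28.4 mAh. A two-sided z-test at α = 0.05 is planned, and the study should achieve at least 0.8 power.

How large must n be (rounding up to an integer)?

n = 15

Standardized effect: d = |μ₁ − μ₀| / σ = |1776.7 − 1756.1| / 28.4 = 0.7254
Set Φ(δ − 1.960) = 0.8; then δ − 1.960 = Φ⁻¹(0.8) = 0.842, giving δ = 2.802.
(The Φ(−δ − z_{α/2}) term is vanishingly small for δ > 0 and is dropped in the standard sample-size formula.)
δ = d·√n ⇒ n = (δ/d)² = (2.802 / 0.7254)² = 14.92.
Round up to the next whole unit.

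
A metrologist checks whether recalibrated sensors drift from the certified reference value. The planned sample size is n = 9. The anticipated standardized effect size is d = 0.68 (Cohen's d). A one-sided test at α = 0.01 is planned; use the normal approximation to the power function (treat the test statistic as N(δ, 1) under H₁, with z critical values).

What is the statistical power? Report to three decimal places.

Power ≈ 0.387

Noncentrality parameter: δ = d·√n = 0.68 × √9 = 2.0400
One-sided α = 0.01 → critical value z_{0.01} = 2.326.
Power = P(Z > 2.326 − δ) = Φ(-0.286) = 0.3873.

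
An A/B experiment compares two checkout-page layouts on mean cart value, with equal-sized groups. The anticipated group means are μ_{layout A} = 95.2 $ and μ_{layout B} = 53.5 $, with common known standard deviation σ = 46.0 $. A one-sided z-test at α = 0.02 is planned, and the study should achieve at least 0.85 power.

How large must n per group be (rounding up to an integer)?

n = 24 per group

Standardized effect: d = |μ_{layout A} − μ_{layout B}| / σ = |95.2 − 53.5| / 46.0 = 0.9065
For power 0.85 need Φ(δ − z_{0.02}) = 0.85, so δ = z_{0.02} + z_{0.15} = 2.054 + 1.036 = 3.090.
δ = d·√(n/2) ⇒ n = 2(δ/d)² = 2 × (3.090 / 0.9065)² = 23.24.
Round up to the next whole unit.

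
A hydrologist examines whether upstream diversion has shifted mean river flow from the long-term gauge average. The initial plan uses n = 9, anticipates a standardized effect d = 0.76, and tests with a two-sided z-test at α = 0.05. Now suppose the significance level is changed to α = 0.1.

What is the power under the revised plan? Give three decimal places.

δ = d·√n = 0.76 × √9 = 2.2800 (unchanged). New critical value: z_{0.05} = 1.645.
Revised power = Φ(δ − 1.645) + Φ(−δ − 1.645) = Φ(0.635) + Φ(-3.925) = 0.7373 + 0.0000 = 0.7374.

Power ≈ 0.737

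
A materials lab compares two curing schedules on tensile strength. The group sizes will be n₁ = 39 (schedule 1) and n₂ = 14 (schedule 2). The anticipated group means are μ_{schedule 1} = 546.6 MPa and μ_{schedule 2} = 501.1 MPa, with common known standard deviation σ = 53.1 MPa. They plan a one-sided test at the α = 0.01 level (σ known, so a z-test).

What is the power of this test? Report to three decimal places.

Power ≈ 0.664

Standardized effect: d = |μ_{schedule 1} − μ_{schedule 2}| / σ = |546.6 − 501.1| / 53.1 = 0.8569
Noncentrality parameter: δ = d / √(1/n₁ + 1/n₂) = 0.8569 / √(1/39 + 1/14) = 2.7503
One-sided α = 0.01 → critical value z_{0.01} = 2.326.
Power = Φ(δ − 2.326) = Φ(0.424) = 0.6642.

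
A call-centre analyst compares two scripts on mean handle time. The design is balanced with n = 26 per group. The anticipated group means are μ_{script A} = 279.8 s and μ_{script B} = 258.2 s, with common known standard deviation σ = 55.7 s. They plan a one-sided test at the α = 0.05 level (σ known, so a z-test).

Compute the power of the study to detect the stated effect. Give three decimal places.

Power ≈ 0.403

Standardized effect: d = |μ_{script A} − μ_{script B}| / σ = |279.8 − 258.2| / 55.7 = 0.3878
Noncentrality parameter: δ = d·√(n/2) = 0.3878 × √(26/2) = 1.3982
One-sided α = 0.05 → critical value z_{0.05} = 1.645.
Power = Φ(δ − 1.645) = Φ(-0.247) = 0.4026.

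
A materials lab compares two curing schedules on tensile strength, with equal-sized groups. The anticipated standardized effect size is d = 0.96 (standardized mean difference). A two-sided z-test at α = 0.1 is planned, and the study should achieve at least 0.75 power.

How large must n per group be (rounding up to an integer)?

n = 12 per group

Set Φ(δ − 1.645) = 0.75; then δ − 1.645 = Φ⁻¹(0.75) = 0.674, giving δ = 2.319.
(Ignoring the negligible lower-tail rejection probability gives the usual closed-form inversion.)
δ = d·√(n/2) ⇒ n = 2(δ/d)² = 2 × (2.319 / 0.96)² = 11.67.
Round up to the next whole unit.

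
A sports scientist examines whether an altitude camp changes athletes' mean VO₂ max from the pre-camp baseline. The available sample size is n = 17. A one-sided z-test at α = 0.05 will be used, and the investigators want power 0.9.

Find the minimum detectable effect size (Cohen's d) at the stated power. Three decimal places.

d ≈ 0.710

Need Φ(δ − 1.645) = 0.9, so δ = 1.645 + 1.282 = 2.926.
δ = d·√n ⇒ d = δ/√n = 2.926/√17 = 0.7098.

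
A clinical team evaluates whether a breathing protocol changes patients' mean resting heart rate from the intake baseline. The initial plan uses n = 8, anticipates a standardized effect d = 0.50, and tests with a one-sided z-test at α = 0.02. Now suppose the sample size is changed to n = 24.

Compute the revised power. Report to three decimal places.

Power ≈ 0.654

With n = 24: δ = d·√n = 0.50 × √24 = 2.4495. Critical value z_{0.02} = 2.054.
Revised power = Φ(δ − 2.054) = Φ(0.396) = 0.6539.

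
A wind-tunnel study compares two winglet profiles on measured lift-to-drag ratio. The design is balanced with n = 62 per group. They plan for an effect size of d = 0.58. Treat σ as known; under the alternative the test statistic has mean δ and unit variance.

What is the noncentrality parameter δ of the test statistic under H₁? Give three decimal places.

δ = d·√(n/2) = 0.58 × √(62/2) = 3.2293

δ ≈ 3.229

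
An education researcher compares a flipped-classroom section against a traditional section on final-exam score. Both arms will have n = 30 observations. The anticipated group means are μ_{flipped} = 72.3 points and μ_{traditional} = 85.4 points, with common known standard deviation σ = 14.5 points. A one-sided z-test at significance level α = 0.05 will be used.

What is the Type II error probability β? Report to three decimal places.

Standardized effect: d = |μ_{flipped} − μ_{traditional}| / σ = |72.3 − 85.4| / 14.5 = 0.9034
Noncentrality parameter: δ = d·√(n/2) = 0.9034 × √(30/2) = 3.4990
Critical value for a one-sided test at α = 0.05: z_α = 1.645.
Power = Φ(δ − 1.645) = Φ(1.854) = 0.9681.
Type II error: β = 1 − power = 1 − 0.9681 = 0.0319.

β ≈ 0.032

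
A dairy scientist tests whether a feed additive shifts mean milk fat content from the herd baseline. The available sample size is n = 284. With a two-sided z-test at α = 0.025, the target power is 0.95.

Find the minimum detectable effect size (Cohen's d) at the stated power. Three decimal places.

Need Φ(δ − 2.241) = 0.95, so δ = 2.241 + 1.645 = 3.886.
(Lower-tail contribution to power is negligible for δ > 0.)
δ = d·√n ⇒ d = δ/√n = 3.886/√284 = 0.2306.

d ≈ 0.231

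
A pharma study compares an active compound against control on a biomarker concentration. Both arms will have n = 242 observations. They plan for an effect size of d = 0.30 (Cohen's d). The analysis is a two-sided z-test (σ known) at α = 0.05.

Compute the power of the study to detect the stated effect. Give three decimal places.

Power ≈ 0.910

Noncentrality parameter: δ = d·√(n/2) = 0.30 × √(242/2) = 3.3000
Critical value for a two-sided test at α = 0.05: z_{α/2} = 1.960.
Power = Φ(δ − 1.960) + Φ(−δ − 1.960) = Φ(1.340) + Φ(-5.260) = 0.9099 + 0.0000 = 0.9099.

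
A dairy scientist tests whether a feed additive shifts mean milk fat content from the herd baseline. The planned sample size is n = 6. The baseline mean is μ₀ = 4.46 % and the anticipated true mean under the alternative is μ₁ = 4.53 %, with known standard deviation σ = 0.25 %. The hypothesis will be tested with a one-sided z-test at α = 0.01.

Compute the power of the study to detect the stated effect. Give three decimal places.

Power ≈ 0.050

Standardized effect: d = |μ₁ − μ₀| / σ = |4.53 − 4.46| / 0.25 = 0.2800
Noncentrality parameter: δ = d·√n = 0.2800 × √6 = 0.6859
Critical value for a one-sided test at α = 0.01: z_α = 2.326.
Power = P(Z > 2.326 − δ) = Φ(-1.640) = 0.0505.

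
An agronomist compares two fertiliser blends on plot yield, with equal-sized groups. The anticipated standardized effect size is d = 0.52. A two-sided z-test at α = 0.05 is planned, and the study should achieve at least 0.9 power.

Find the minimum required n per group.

n = 78 per group

Set Φ(δ − 1.960) = 0.9; then δ − 1.960 = Φ⁻¹(0.9) = 1.282, giving δ = 3.242.
(For δ > 0 the lower-tail rejection region contributes negligibly to power, so the one-term inversion is standard.)
δ = d·√(n/2) ⇒ n = 2(δ/d)² = 2 × (3.242 / 0.52)² = 77.72.
Round up to the next whole unit.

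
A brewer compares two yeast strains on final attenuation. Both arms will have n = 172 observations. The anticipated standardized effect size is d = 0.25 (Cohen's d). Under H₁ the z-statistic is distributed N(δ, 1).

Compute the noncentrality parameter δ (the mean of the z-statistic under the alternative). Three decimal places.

The noncentrality parameter scales effect size by the design's sample-size factor: δ = d·√(n/2) = 0.25 × √(172/2) = 2.3184

δ ≈ 2.318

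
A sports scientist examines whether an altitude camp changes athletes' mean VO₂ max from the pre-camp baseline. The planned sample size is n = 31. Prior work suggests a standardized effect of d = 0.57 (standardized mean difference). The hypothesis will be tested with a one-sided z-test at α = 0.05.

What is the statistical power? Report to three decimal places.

Noncentrality parameter: δ = d·√n = 0.57 × √31 = 3.1736
One-sided α = 0.05 → critical value z_{0.05} = 1.645.
Power = P(Z > 1.645 − δ) = Φ(1.529) = 0.9368.

Power ≈ 0.937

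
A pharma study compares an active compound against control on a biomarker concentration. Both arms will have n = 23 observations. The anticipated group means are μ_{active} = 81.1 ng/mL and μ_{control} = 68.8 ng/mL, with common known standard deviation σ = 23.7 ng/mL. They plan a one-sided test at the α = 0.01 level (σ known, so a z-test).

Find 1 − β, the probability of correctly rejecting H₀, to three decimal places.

Power ≈ 0.286

Standardized effect: d = |μ_{active} − μ_{control}| / σ = |81.1 − 68.8| / 23.7 = 0.5190
Noncentrality parameter: δ = d·√(n/2) = 0.5190 × √(23/2) = 1.7600
One-sided α = 0.01 → critical value z_{0.01} = 2.326.
Power = P(Z > 2.326 − δ) = Φ(-0.566) = 0.2856.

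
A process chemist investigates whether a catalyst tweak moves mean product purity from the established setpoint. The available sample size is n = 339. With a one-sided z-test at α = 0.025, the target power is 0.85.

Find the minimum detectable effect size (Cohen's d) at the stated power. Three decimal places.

d ≈ 0.163

Required noncentrality: δ = z_{0.025} + z_{0.15} = 1.960 + 1.036 = 2.996.
δ = d·√n ⇒ d = δ/√n = 2.996/√339 = 0.1627.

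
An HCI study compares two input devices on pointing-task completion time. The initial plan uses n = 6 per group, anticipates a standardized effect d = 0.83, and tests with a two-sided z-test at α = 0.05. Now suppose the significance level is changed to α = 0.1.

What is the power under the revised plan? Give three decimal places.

δ = d·√(n/2) = 0.83 × √(6/2) = 1.4376 (unchanged). New critical value: z_{0.05} = 1.645.
Revised power = Φ(δ − 1.645) + Φ(−δ − 1.645) = Φ(-0.207) + Φ(-3.082) = 0.4179 + 0.0010 = 0.4189.

Power ≈ 0.419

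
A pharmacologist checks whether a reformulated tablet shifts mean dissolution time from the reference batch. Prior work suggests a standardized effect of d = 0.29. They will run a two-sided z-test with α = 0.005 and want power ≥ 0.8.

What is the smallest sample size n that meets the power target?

For power 0.8 need Φ(δ − z_{0.0025}) = 0.8, so δ = z_{0.0025} + z_{0.20} = 2.807 + 0.842 = 3.649.
(For δ > 0 the lower-tail rejection region contributes negligibly to power, so the one-term inversion is standard.)
δ = d·√n ⇒ n = (δ/d)² = (3.649 / 0.29)² = 158.30.
Rounding up, n = 159.

n = 159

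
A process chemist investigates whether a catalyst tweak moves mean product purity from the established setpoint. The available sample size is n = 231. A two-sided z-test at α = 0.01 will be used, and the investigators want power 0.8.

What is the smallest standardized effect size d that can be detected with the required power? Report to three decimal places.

d ≈ 0.225

Required noncentrality: δ = z_{0.005} + z_{0.20} = 2.576 + 0.842 = 3.417.
(Lower-tail contribution to power is negligible for δ > 0.)
δ = d·√n ⇒ d = δ/√n = 3.417/√231 = 0.2249.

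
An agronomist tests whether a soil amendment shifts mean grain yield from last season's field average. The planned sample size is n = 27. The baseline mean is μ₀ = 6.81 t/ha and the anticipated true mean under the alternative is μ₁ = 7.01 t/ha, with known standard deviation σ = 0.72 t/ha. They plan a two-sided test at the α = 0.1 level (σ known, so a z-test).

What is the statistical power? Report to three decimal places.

Power ≈ 0.421

Standardized effect: d = |μ₁ − μ₀| / σ = |7.01 − 6.81| / 0.72 = 0.2778
Noncentrality parameter: δ = d·√n = 0.2778 × √27 = 1.4434
Critical value for a two-sided test at α = 0.1: z_{α/2} = 1.645.
Power = Φ(δ − 1.645) + Φ(−δ − 1.645) = Φ(-0.201) + Φ(-3.088) = 0.4202 + 0.0010 = 0.4212.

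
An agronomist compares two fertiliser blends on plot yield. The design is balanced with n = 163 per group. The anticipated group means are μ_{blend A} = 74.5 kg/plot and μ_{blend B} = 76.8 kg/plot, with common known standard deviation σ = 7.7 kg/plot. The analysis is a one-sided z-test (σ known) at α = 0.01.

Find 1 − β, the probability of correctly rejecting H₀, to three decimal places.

Power ≈ 0.644

Standardized effect: d = |μ_{blend A} − μ_{blend B}| / σ = |74.5 − 76.8| / 7.7 = 0.2987
Noncentrality parameter: δ = d·√(n/2) = 0.2987 × √(163/2) = 2.6966
Critical value for a one-sided test at α = 0.01: z_α = 2.326.
Power = Φ(δ − 2.326) = Φ(0.370) = 0.6444.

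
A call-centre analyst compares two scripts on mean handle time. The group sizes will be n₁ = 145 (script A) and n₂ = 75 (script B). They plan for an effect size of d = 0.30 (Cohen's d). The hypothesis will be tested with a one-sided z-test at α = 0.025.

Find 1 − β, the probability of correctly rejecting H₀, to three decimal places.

Power ≈ 0.559

Noncentrality parameter: λ = d / √(1/n₁ + 1/n₂) = 0.30 / √(1/145 + 1/75) = 2.1092
Critical value for a one-sided test at α = 0.025: z_α = 1.960.
Power = P(Z > 1.960 − λ) = Φ(0.149) = 0.5593.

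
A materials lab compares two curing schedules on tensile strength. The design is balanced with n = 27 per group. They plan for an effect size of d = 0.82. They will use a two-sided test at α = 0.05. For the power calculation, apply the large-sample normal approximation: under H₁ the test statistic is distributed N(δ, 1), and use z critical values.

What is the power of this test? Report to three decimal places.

Noncentrality parameter: δ = d·√(n/2) = 0.82 × √(27/2) = 3.0129
Critical value for a two-sided test at α = 0.05: z_{α/2} = 1.960.
Power = Φ(δ − 1.960) + Φ(−δ − 1.960) = Φ(1.053) + Φ(-4.973) = 0.8538 + 0.0000 = 0.8538.

Power ≈ 0.854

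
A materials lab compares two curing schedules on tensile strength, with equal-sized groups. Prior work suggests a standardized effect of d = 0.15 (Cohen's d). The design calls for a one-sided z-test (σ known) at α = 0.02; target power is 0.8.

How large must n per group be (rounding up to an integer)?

For power 0.8 need Φ(δ − z_{0.02}) = 0.8, so δ = z_{0.02} + z_{0.20} = 2.054 + 0.842 = 2.895.
δ = d·√(n/2) ⇒ n = 2(δ/d)² = 2 × (2.895 / 0.15)² = 745.17.
Round up to the next whole unit.

n = 746 per group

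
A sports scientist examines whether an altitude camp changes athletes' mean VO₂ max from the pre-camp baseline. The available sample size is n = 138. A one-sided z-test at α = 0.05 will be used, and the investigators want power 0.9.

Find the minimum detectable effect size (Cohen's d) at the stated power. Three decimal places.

Required noncentrality: δ = z_{0.05} + z_{0.10} = 1.645 + 1.282 = 2.926.
δ = d·√n ⇒ d = δ/√n = 2.926/√138 = 0.2491.

d ≈ 0.249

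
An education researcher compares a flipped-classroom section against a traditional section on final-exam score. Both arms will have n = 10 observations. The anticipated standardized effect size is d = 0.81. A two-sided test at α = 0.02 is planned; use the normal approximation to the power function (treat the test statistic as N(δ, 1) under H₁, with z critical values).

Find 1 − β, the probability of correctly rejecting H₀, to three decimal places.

Noncentrality parameter: δ = d·√(n/2) = 0.81 × √(10/2) = 1.8112
Critical value for a two-sided test at α = 0.02: z_{α/2} = 2.326.
Power = Φ(δ − 2.326) + Φ(−δ − 2.326) = Φ(-0.515) + Φ(-4.138) = 0.3032 + 0.0000 = 0.3032.

Power ≈ 0.303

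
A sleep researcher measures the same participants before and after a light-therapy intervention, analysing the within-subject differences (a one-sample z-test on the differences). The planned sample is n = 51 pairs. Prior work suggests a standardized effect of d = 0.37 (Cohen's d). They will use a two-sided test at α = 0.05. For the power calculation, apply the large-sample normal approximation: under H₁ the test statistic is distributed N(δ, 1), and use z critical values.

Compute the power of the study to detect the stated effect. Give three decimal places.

Noncentrality parameter: λ = d·√n = 0.37 × √51 = 2.6423
Two-sided α = 0.05 → critical value z_{0.025} = 1.960.
Power = Φ(λ − 1.960) + Φ(−λ − 1.960) = Φ(0.682) + Φ(-4.602) = 0.7525 + 0.0000 = 0.7525.

Power ≈ 0.752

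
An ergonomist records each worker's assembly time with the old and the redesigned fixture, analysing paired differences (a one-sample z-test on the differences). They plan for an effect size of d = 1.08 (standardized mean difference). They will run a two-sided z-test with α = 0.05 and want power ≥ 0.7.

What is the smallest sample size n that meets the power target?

For power 0.7 need Φ(δ − z_{0.025}) = 0.7, so δ = z_{0.025} + z_{0.30} = 1.960 + 0.524 = 2.484.
(The Φ(−δ − z_{α/2}) term is vanishingly small for δ > 0 and is dropped in the standard sample-size formula.)
δ = d·√n ⇒ n = (δ/d)² = (2.484 / 1.08)² = 5.29.
Round up to the next whole unit.

n = 6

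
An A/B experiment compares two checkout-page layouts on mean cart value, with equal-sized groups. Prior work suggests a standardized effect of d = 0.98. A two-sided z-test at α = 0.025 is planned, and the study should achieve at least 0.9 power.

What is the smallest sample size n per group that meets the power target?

n = 26 per group

Set Φ(δ − 2.241) = 0.9; then δ − 2.241 = Φ⁻¹(0.9) = 1.282, giving δ = 3.523.
(Ignoring the negligible lower-tail rejection probability gives the usual closed-form inversion.)
δ = d·√(n/2) ⇒ n = 2(δ/d)² = 2 × (3.523 / 0.98)² = 25.85.
Round up to the next whole unit.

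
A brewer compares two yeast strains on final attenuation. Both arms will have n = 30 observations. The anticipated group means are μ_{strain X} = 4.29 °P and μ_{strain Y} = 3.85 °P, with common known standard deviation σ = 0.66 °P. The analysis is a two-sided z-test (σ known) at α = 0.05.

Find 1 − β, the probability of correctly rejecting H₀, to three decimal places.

Power ≈ 0.733

Standardized effect: d = |μ_{strain X} − μ_{strain Y}| / σ = |4.29 − 3.85| / 0.66 = 0.6667
Noncentrality parameter: δ = d·√(n/2) = 0.6667 × √(30/2) = 2.5820
Two-sided α = 0.05 → critical value z_{0.025} = 1.960.
Power = Φ(δ − 1.960) + Φ(−δ − 1.960) = Φ(0.622) + Φ(-4.542) = 0.7330 + 0.0000 = 0.7330.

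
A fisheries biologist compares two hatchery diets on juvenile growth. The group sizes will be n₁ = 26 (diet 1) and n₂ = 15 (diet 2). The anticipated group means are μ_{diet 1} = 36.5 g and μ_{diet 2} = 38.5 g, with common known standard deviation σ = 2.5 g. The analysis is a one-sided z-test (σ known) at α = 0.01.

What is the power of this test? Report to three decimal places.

Standardized effect: d = |μ_{diet 1} − μ_{diet 2}| / σ = |36.5 − 38.5| / 2.5 = 0.8000
Noncentrality parameter: δ = d / √(1/n₁ + 1/n₂) = 0.8000 / √(1/26 + 1/15) = 2.4673
Critical value for a one-sided test at α = 0.01: z_α = 2.326.
Power = P(Z > 2.326 − δ) = Φ(0.141) = 0.5561.

Power ≈ 0.556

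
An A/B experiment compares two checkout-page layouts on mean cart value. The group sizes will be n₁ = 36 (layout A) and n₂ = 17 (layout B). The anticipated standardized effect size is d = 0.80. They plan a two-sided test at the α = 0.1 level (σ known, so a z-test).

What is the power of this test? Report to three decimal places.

Power ≈ 0.859

Noncentrality parameter: δ = d / √(1/n₁ + 1/n₂) = 0.80 / √(1/36 + 1/17) = 2.7185
Two-sided α = 0.1 → critical value z_{0.05} = 1.645.
Power = Φ(δ − 1.645) + Φ(−δ − 1.645) = Φ(1.074) + Φ(-4.363) = 0.8585 + 0.0000 = 0.8585.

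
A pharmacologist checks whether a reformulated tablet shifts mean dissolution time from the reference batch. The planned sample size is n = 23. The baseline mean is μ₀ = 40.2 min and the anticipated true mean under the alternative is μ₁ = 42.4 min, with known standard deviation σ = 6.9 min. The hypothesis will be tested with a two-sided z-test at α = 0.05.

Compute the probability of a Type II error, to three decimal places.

β ≈ 0.666

Standardized effect: d = |μ₁ − μ₀| / σ = |42.4 − 40.2| / 6.9 = 0.3188
Noncentrality parameter: δ = d·√n = 0.3188 × √23 = 1.5291
Critical value for a two-sided test at α = 0.05: z_{α/2} = 1.960.
Power = Φ(δ − 1.960) + Φ(−δ − 1.960) = Φ(-0.431) + Φ(-3.489) = 0.3333 + 0.0002 = 0.3335.
Type II error: β = 1 − power = 1 − 0.3335 = 0.6665.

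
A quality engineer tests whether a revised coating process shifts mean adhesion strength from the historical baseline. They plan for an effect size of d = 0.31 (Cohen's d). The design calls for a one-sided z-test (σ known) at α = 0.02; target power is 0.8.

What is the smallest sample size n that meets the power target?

For power 0.8 need Φ(δ − z_{0.02}) = 0.8, so δ = z_{0.02} + z_{0.20} = 2.054 + 0.842 = 2.895.
δ = d·√n ⇒ n = (δ/d)² = (2.895 / 0.31)² = 87.23.
Rounding up, n = 88.

n = 88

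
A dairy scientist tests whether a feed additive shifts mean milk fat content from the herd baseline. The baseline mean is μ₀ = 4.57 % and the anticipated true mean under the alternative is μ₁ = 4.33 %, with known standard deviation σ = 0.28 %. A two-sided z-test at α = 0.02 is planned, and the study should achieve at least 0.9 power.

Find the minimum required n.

n = 18

Standardized effect: d = |μ₁ − μ₀| / σ = |4.33 − 4.57| / 0.28 = 0.8571
Set Φ(δ − 2.326) = 0.9; then δ − 2.326 = Φ⁻¹(0.9) = 1.282, giving δ = 3.608.
(For δ > 0 the lower-tail rejection region contributes negligibly to power, so the one-term inversion is standard.)
δ = d·√n ⇒ n = (δ/d)² = (3.608 / 0.8571)² = 17.72.
Rounding up, n = 18.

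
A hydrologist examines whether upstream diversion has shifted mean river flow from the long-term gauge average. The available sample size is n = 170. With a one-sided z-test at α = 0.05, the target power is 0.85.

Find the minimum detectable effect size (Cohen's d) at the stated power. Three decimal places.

d ≈ 0.206

Required noncentrality: δ = z_{0.05} + z_{0.15} = 1.645 + 1.036 = 2.681.
δ = d·√n ⇒ d = δ/√n = 2.681/√170 = 0.2056.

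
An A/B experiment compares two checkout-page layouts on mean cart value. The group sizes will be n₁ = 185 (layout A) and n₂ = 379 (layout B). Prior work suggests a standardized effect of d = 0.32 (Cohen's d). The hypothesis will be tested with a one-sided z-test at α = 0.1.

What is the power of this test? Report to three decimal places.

Power ≈ 0.989

Noncentrality parameter: δ = d / √(1/n₁ + 1/n₂) = 0.32 / √(1/185 + 1/379) = 3.5679
One-sided α = 0.1 → critical value z_{0.1} = 1.282.
Power = P(Z > 1.282 − δ) = Φ(2.286) = 0.9889.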